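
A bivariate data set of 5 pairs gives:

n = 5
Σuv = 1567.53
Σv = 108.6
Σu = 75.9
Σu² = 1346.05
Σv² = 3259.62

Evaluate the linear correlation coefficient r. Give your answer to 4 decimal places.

-0.1939

r = (nΣuv − ΣuΣv) / √[(nΣu² − (Σu)²)(nΣv² − (Σv)²)]
Numerator: 5×1567.53 − 75.9×108.6 = -405.09
Denominator: √[(6730.25 − 5760.81)(16298.1 − 11793.96)] = √[969.44 × 4504.14] = 2089.6156
r = -405.09 / 2089.6156 ≈ -0.1939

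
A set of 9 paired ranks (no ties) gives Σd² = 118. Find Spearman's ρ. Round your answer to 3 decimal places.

0.017

ρ = 1 − 6Σd² / [n(n²−1)] = 1 − 6×118 / (9×80)
  = 1 − 708/720 = 1 − 0.9833 ≈ 0.017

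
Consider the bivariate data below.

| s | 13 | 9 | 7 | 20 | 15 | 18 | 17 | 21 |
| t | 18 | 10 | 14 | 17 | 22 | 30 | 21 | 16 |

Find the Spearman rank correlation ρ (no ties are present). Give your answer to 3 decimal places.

Rank s: 3, 2, 1, 7, 4, 6, 5, 8
Rank t: 5, 1, 2, 4, 7, 8, 6, 3
d = rank(s) − rank(t): -2, 1, -1, 3, -3, -2, -1, 5; Σd² = 54
ρ = 1 − 6Σd² / [n(n²−1)] = 1 − 6×54 / (8×63) = 1 − 324/504 ≈ 0.357

0.357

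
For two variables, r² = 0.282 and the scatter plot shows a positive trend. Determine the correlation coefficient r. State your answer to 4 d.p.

0.5310

|r| = √0.282 = 0.5310
The association is positive, so r = 0.5310.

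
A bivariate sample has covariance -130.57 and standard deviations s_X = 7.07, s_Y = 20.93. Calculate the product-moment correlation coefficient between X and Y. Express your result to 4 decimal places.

-0.8824

r = Cov(X,Y) / (s_X · s_Y) = -130.57 / (7.07 × 20.93)
  = -130.57 / 147.9751 ≈ -0.8824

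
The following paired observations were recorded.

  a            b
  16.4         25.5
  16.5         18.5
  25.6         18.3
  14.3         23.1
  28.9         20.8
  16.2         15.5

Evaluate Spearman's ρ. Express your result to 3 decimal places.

-0.143

Rank a: 3, 4, 5, 1, 6, 2
Rank b: 6, 3, 2, 5, 4, 1
d = rank(a) − rank(b): -3, 1, 3, -4, 2, 1; Σd² = 40
ρ = 1 − 6Σd² / [n(n²−1)] = 1 − 6×40 / (6×35) = 1 − 240/210 ≈ -0.143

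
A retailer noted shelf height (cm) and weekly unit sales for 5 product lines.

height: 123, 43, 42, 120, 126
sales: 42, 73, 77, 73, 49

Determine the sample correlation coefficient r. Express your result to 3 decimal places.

-0.718

n = 5, Σx = 454, Σy = 314, Σx² = 49018, Σy² = 20752, Σxy = 26473
nΣxy − ΣxΣy = 132365 − 142556 = -10191
nΣx² − (Σx)² = 245090 − 206116 = 38974; nΣy² − (Σy)² = 103760 − 98596 = 5164
r = -10191 / √(38974 × 5164) = -10191 / 14186.6746 ≈ -0.718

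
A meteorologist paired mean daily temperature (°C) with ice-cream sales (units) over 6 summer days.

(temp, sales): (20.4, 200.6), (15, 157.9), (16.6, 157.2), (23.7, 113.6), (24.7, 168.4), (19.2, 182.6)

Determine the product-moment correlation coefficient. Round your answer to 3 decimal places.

n = 6, Σx = 119.6, Σy = 980.3, Σx² = 2457.14, Σy² = 164490.89, Σxy = 19427.98
nΣxy − ΣxΣy = 116567.88 − 117243.88 = -676
nΣx² − (Σx)² = 14742.84 − 14304.16 = 438.68; nΣy² − (Σy)² = 986945.34 − 960988.09 = 25957.25
r = -676 / √(438.68 × 25957.25) = -676 / 3374.4520 ≈ -0.200

-0.200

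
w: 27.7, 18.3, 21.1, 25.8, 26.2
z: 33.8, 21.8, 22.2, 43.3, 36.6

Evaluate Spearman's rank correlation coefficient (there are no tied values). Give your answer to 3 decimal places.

0.600

Rank w: 5, 1, 2, 3, 4
Rank z: 3, 1, 2, 5, 4
d = rank(w) − rank(z): 2, 0, 0, -2, 0; Σd² = 8
ρ = 1 − 6Σd² / [n(n²−1)] = 1 − 6×8 / (5×24) = 1 − 48/120 ≈ 0.600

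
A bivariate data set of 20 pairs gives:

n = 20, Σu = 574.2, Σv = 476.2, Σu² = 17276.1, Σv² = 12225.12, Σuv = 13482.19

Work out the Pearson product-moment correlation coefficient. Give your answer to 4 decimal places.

r = (nΣuv − ΣuΣv) / √[(nΣu² − (Σu)²)(nΣv² − (Σv)²)]
Numerator: 20×13482.19 − 574.2×476.2 = -3790.24
Denominator: √[(345522 − 329705.64)(244502.4 − 226766.44)] = √[15816.36 × 17735.96] = 16748.6814
r = -3790.24 / 16748.6814 ≈ -0.2263

-0.2263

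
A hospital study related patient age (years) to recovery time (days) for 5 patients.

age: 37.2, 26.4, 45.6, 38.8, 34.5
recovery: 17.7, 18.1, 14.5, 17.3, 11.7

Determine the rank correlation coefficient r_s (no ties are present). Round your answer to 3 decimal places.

Rank age: 3, 1, 5, 4, 2
Rank recovery: 4, 5, 2, 3, 1
d = rank(age) − rank(recovery): -1, -4, 3, 1, 1; Σd² = 28
ρ = 1 − 6Σd² / [n(n²−1)] = 1 − 6×28 / (5×24) = 1 − 168/120 ≈ -0.400

-0.400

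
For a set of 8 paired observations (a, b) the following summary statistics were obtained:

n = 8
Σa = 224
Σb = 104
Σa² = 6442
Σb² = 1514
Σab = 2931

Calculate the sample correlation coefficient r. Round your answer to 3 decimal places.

0.114

r = (nΣab − ΣaΣb) / √[(nΣa² − (Σa)²)(nΣb² − (Σb)²)]
Numerator: 8×2931 − 224×104 = 152
Denominator: √[(51536 − 50176)(12112 − 10816)] = √[1360 × 1296] = 1327.6144
r = 152 / 1327.6144 ≈ 0.114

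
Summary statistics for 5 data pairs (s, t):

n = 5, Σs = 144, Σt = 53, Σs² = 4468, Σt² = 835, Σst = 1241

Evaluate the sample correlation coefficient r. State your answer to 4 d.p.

-0.9640

r = (nΣst − ΣsΣt) / √[(nΣs² − (Σs)²)(nΣt² − (Σt)²)]
Numerator: 5×1241 − 144×53 = -1427
Denominator: √[(22340 − 20736)(4175 − 2809)] = √[1604 × 1366] = 1480.2243
r = -1427 / 1480.2243 ≈ -0.9640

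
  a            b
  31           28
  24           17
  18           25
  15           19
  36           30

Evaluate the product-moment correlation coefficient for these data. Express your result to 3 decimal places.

0.709

n = 5, Σa = 124, Σb = 119, Σa² = 3382, Σb² = 2959, Σab = 3091
nΣab − ΣaΣb = 15455 − 14756 = 699
nΣa² − (Σa)² = 16910 − 15376 = 1534; nΣb² − (Σb)² = 14795 − 14161 = 634
r = 699 / √(1534 × 634) = 699 / 986.1825 ≈ 0.709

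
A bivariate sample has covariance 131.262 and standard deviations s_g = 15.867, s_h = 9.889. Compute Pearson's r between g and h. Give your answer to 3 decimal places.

0.837

r = Cov(g,h) / (s_g · s_h) = 131.262 / (15.867 × 9.889)
  = 131.262 / 156.9088 ≈ 0.837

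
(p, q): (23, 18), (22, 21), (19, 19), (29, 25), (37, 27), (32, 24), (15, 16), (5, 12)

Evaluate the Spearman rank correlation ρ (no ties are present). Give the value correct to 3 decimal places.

Rank p: 5, 4, 3, 6, 8, 7, 2, 1
Rank q: 3, 5, 4, 7, 8, 6, 2, 1
d = rank(p) − rank(q): 2, -1, -1, -1, 0, 1, 0, 0; Σd² = 8
ρ = 1 − 6Σd² / [n(n²−1)] = 1 − 6×8 / (8×63) = 1 − 48/504 ≈ 0.905

0.905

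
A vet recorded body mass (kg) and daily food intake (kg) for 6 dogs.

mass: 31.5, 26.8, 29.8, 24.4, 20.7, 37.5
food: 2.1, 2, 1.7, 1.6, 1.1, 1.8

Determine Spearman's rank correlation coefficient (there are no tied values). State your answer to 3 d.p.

Rank mass: 5, 3, 4, 2, 1, 6
Rank food: 6, 5, 3, 2, 1, 4
d = rank(mass) − rank(food): -1, -2, 1, 0, 0, 2; Σd² = 10
ρ = 1 − 6Σd² / [n(n²−1)] = 1 − 6×10 / (6×35) = 1 − 60/210 ≈ 0.714

0.714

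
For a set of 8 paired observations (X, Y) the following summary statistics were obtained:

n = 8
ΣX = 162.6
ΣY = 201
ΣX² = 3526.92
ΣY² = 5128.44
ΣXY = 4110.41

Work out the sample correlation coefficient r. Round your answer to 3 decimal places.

r = (nΣXY − ΣXΣY) / √[(nΣX² − (ΣX)²)(nΣY² − (ΣY)²)]
Numerator: 8×4110.41 − 162.6×201 = 200.68
Denominator: √[(28215.36 − 26438.76)(41027.52 − 40401)] = √[1776.6 × 626.52] = 1055.0239
r = 200.68 / 1055.0239 ≈ 0.190

0.190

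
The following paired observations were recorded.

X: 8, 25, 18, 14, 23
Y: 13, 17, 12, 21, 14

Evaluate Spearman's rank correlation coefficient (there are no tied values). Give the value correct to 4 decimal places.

0.2000

Rank X: 1, 5, 3, 2, 4
Rank Y: 2, 4, 1, 5, 3
d = rank(X) − rank(Y): -1, 1, 2, -3, 1; Σd² = 16
ρ = 1 − 6Σd² / [n(n²−1)] = 1 − 6×16 / (5×24) = 1 − 96/120 ≈ 0.2000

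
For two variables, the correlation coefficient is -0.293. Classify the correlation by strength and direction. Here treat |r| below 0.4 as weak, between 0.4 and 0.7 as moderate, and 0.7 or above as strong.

r = -0.293 < 0 so the relationship is negative.
|r| = 0.293, which falls in the weak range.

weak negative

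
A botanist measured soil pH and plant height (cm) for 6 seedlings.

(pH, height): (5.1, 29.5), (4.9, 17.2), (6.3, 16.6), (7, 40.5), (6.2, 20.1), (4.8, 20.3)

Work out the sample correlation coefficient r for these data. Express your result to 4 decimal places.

0.4870

n = 6, Σx = 34.3, Σy = 144.2, Σx² = 200.19, Σy² = 3898, Σxy = 844.87
nΣxy − ΣxΣy = 5069.22 − 4946.06 = 123.16
nΣx² − (Σx)² = 1201.14 − 1176.49 = 24.65; nΣy² − (Σy)² = 23388 − 20793.64 = 2594.36
r = 123.16 / √(24.65 × 2594.36) = 123.16 / 252.8853 ≈ 0.4870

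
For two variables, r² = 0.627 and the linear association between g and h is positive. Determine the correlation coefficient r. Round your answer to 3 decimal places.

|r| = √0.627 = 0.792
The association is positive, so r = 0.792.

0.792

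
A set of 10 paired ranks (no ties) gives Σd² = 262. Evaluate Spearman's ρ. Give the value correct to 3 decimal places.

ρ = 1 − 6Σd² / [n(n²−1)] = 1 − 6×262 / (10×99)
  = 1 − 1572/990 = 1 − 1.5879 ≈ -0.588

-0.588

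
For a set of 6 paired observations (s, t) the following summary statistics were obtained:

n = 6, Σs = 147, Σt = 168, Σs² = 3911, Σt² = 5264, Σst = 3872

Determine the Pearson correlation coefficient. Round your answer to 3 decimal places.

-0.586

r = (nΣst − ΣsΣt) / √[(nΣs² − (Σs)²)(nΣt² − (Σt)²)]
Numerator: 6×3872 − 147×168 = -1464
Denominator: √[(23466 − 21609)(31584 − 28224)] = √[1857 × 3360] = 2497.9031
r = -1464 / 2497.9031 ≈ -0.586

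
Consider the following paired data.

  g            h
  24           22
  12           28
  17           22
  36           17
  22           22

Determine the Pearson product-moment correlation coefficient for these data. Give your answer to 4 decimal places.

-0.9265

n = 5, Σg = 111, Σh = 111, Σg² = 2789, Σh² = 2525, Σgh = 2334
nΣgh − ΣgΣh = 11670 − 12321 = -651
nΣg² − (Σg)² = 13945 − 12321 = 1624; nΣh² − (Σh)² = 12625 − 12321 = 304
r = -651 / √(1624 × 304) = -651 / 702.6350 ≈ -0.9265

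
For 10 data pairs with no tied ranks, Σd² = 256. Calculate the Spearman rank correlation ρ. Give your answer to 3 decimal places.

ρ = 1 − 6Σd² / [n(n²−1)] = 1 − 6×256 / (10×99)
  = 1 − 1536/990 = 1 − 1.5515 ≈ -0.552

-0.552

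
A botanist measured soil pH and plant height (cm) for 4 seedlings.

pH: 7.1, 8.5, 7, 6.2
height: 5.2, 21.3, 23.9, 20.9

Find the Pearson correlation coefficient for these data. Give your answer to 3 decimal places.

n = 4, Σx = 28.8, Σy = 71.3, Σx² = 210.1, Σy² = 1488.75, Σxy = 514.85
nΣxy − ΣxΣy = 2059.4 − 2053.44 = 5.96
nΣx² − (Σx)² = 840.4 − 829.44 = 10.96; nΣy² − (Σy)² = 5955 − 5083.69 = 871.31
r = 5.96 / √(10.96 × 871.31) = 5.96 / 97.7218 ≈ 0.061

0.061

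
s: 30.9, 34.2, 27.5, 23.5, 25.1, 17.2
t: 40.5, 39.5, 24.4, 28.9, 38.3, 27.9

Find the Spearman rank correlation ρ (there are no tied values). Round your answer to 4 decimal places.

0.6000

Rank s: 5, 6, 4, 2, 3, 1
Rank t: 6, 5, 1, 3, 4, 2
d = rank(s) − rank(t): -1, 1, 3, -1, -1, -1; Σd² = 14
ρ = 1 − 6Σd² / [n(n²−1)] = 1 − 6×14 / (6×35) = 1 − 84/210 ≈ 0.6000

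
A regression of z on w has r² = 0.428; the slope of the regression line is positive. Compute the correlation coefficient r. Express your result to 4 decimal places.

0.6542

|r| = √0.428 = 0.6542
The association is positive, so r = 0.6542.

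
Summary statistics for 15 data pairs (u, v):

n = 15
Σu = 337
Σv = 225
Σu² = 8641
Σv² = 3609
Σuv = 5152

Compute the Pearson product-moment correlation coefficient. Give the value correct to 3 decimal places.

0.194

r = (nΣuv − ΣuΣv) / √[(nΣu² − (Σu)²)(nΣv² − (Σv)²)]
Numerator: 15×5152 − 337×225 = 1455
Denominator: √[(129615 − 113569)(54135 − 50625)] = √[16046 × 3510] = 7504.7625
r = 1455 / 7504.7625 ≈ 0.194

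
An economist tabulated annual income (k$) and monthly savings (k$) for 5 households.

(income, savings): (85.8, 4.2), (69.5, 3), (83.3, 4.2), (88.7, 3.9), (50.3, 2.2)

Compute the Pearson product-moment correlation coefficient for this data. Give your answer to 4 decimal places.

n = 5, Σx = 377.6, Σy = 17.5, Σx² = 29528.56, Σy² = 64.33, Σxy = 1375.31
nΣxy − ΣxΣy = 6876.55 − 6608 = 268.55
nΣx² − (Σx)² = 147642.8 − 142581.76 = 5061.04; nΣy² − (Σy)² = 321.65 − 306.25 = 15.4
r = 268.55 / √(5061.04 × 15.4) = 268.55 / 279.1774 ≈ 0.9619

0.9619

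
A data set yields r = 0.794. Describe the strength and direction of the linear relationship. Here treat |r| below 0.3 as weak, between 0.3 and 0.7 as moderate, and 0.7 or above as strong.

r = 0.794 > 0 so the relationship is positive.
|r| = 0.794, which falls in the strong range.

strong positive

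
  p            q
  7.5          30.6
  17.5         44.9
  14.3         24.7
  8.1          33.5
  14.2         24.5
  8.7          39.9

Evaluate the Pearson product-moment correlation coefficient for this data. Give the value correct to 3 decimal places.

0.081

n = 6, Σp = 70.3, Σq = 198.1, Σp² = 909.93, Σq² = 6876.97, Σpq = 2334.84
nΣpq − ΣpΣq = 14009.04 − 13926.43 = 82.61
nΣp² − (Σp)² = 5459.58 − 4942.09 = 517.49; nΣq² − (Σq)² = 41261.82 − 39243.61 = 2018.21
r = 82.61 / √(517.49 × 2018.21) = 82.61 / 1021.9606 ≈ 0.081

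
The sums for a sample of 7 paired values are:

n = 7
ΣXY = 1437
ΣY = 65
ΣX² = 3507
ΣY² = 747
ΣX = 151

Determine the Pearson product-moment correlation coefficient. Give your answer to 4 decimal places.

r = (nΣXY − ΣXΣY) / √[(nΣX² − (ΣX)²)(nΣY² − (ΣY)²)]
Numerator: 7×1437 − 151×65 = 244
Denominator: √[(24549 − 22801)(5229 − 4225)] = √[1748 × 1004] = 1324.7611
r = 244 / 1324.7611 ≈ 0.1842

0.1842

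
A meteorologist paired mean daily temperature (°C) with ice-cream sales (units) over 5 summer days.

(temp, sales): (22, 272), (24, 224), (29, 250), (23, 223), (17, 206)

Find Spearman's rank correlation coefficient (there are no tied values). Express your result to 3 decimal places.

Rank temp: 2, 4, 5, 3, 1
Rank sales: 5, 3, 4, 2, 1
d = rank(temp) − rank(sales): -3, 1, 1, 1, 0; Σd² = 12
ρ = 1 − 6Σd² / [n(n²−1)] = 1 − 6×12 / (5×24) = 1 − 72/120 ≈ 0.400

0.400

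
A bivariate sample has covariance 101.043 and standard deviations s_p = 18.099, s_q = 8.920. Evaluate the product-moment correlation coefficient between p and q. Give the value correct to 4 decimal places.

0.6259

r = Cov(p,q) / (s_p · s_q) = 101.043 / (18.099 × 8.920)
  = 101.043 / 161.4431 ≈ 0.6259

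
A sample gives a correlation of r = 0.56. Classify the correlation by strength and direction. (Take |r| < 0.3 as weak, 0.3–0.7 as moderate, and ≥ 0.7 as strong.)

moderate positive

r = 0.56 > 0 so the relationship is positive.
|r| = 0.56, which falls in the moderate range.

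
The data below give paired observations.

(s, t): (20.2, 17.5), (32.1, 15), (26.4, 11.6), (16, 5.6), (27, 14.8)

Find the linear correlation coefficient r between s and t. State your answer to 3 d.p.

n = 5, Σs = 121.7, Σt = 64.5, Σs² = 3120.41, Σt² = 916.21, Σst = 1630.44
nΣst − ΣsΣt = 8152.2 − 7849.65 = 302.55
nΣs² − (Σs)² = 15602.05 − 14810.89 = 791.16; nΣt² − (Σt)² = 4581.05 − 4160.25 = 420.8
r = 302.55 / √(791.16 × 420.8) = 302.55 / 576.9923 ≈ 0.524

0.524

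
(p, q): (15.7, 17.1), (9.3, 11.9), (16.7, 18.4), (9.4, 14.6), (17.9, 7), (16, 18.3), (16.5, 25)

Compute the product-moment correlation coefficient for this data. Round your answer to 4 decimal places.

0.2123

n = 7, Σp = 101.5, Σq = 112.3, Σp² = 1548.89, Σq² = 1994.63, Σpq = 1654.26
nΣpq − ΣpΣq = 11579.82 − 11398.45 = 181.37
nΣp² − (Σp)² = 10842.23 − 10302.25 = 539.98; nΣq² − (Σq)² = 13962.41 − 12611.29 = 1351.12
r = 181.37 / √(539.98 × 1351.12) = 181.37 / 854.1533 ≈ 0.2123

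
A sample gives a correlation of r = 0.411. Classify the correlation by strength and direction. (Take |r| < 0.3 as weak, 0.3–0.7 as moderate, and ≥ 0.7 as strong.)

moderate positive

r = 0.411 > 0 so the relationship is positive.
|r| = 0.411, which falls in the moderate range.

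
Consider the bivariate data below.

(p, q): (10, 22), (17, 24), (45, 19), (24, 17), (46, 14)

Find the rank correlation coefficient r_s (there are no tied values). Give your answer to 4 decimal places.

Rank p: 1, 2, 4, 3, 5
Rank q: 4, 5, 3, 2, 1
d = rank(p) − rank(q): -3, -3, 1, 1, 4; Σd² = 36
ρ = 1 − 6Σd² / [n(n²−1)] = 1 − 6×36 / (5×24) = 1 − 216/120 ≈ -0.8000

-0.8000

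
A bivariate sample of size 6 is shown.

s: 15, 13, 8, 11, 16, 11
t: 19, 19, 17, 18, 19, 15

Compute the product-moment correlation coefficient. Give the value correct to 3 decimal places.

0.650

n = 6, Σs = 74, Σt = 107, Σs² = 956, Σt² = 1921, Σst = 1335
nΣst − ΣsΣt = 8010 − 7918 = 92
nΣs² − (Σs)² = 5736 − 5476 = 260; nΣt² − (Σt)² = 11526 − 11449 = 77
r = 92 / √(260 × 77) = 92 / 141.4920 ≈ 0.650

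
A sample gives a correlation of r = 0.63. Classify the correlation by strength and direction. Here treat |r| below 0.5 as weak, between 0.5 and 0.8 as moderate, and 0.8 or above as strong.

moderate positive

r = 0.63 > 0 so the relationship is positive.
|r| = 0.63, which falls in the moderate range.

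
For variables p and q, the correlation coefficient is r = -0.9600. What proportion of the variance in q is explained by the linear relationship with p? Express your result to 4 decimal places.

0.9216

r² = (-0.9600)² = 0.9216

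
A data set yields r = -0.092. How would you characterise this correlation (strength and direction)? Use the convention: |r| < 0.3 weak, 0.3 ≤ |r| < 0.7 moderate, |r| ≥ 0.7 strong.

weak negative

r = -0.092 < 0 so the relationship is negative.
|r| = 0.092, which falls in the weak range.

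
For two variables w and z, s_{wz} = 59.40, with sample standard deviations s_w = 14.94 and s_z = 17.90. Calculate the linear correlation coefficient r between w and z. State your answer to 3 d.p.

0.222

r = Cov(w,z) / (s_w · s_z) = 59.40 / (14.94 × 17.90)
  = 59.40 / 267.4260 ≈ 0.222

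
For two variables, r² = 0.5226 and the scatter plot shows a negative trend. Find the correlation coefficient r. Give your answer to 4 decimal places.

-0.7229

|r| = √0.5226 = 0.7229
The association is negative, so r = −0.7229.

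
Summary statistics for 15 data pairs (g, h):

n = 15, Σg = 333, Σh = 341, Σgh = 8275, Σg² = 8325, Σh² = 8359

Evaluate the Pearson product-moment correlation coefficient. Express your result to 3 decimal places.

r = (nΣgh − ΣgΣh) / √[(nΣg² − (Σg)²)(nΣh² − (Σh)²)]
Numerator: 15×8275 − 333×341 = 10572
Denominator: √[(124875 − 110889)(125385 − 116281)] = √[13986 × 9104] = 11283.9950
r = 10572 / 11283.9950 ≈ 0.937

0.937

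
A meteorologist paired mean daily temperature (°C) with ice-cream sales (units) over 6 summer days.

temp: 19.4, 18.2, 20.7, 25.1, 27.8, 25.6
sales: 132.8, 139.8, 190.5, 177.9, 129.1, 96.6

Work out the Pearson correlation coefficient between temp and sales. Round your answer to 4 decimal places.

n = 6, Σx = 136.8, Σy = 866.7, Σx² = 3194.3, Σy² = 131116.91, Σxy = 19591.26
nΣxy − ΣxΣy = 117547.56 − 118564.56 = -1017
nΣx² − (Σx)² = 19165.8 − 18714.24 = 451.56; nΣy² − (Σy)² = 786701.46 − 751168.89 = 35532.57
r = -1017 / √(451.56 × 35532.57) = -1017 / 4005.6319 ≈ -0.2539

-0.2539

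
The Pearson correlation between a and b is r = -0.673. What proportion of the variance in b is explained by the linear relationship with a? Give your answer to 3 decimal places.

0.453

r² = (-0.673)² = 0.453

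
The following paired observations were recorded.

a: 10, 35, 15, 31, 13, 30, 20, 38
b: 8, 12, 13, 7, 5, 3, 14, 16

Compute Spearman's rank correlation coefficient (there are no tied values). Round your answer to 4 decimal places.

0.3333

Rank a: 1, 7, 3, 6, 2, 5, 4, 8
Rank b: 4, 5, 6, 3, 2, 1, 7, 8
d = rank(a) − rank(b): -3, 2, -3, 3, 0, 4, -3, 0; Σd² = 56
ρ = 1 − 6Σd² / [n(n²−1)] = 1 − 6×56 / (8×63) = 1 − 336/504 ≈ 0.3333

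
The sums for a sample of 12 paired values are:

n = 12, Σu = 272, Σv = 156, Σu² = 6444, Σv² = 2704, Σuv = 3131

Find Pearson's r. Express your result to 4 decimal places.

-0.9331

r = (nΣuv − ΣuΣv) / √[(nΣu² − (Σu)²)(nΣv² − (Σv)²)]
Numerator: 12×3131 − 272×156 = -4860
Denominator: √[(77328 − 73984)(32448 − 24336)] = √[3344 × 8112] = 5208.3134
r = -4860 / 5208.3134 ≈ -0.9331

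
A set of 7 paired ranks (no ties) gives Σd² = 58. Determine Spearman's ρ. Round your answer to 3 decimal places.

ρ = 1 − 6Σd² / [n(n²−1)] = 1 − 6×58 / (7×48)
  = 1 − 348/336 = 1 − 1.0357 ≈ -0.036

-0.036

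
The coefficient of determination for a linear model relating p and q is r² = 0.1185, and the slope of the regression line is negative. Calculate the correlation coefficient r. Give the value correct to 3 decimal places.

|r| = √0.1185 = 0.344
The association is negative, so r = −0.344.

-0.344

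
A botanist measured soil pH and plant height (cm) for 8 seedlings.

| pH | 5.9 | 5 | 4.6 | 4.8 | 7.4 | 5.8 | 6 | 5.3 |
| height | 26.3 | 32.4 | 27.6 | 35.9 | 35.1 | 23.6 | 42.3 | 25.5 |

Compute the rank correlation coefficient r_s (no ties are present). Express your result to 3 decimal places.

0.143

Rank pH: 6, 3, 1, 2, 8, 5, 7, 4
Rank height: 3, 5, 4, 7, 6, 1, 8, 2
d = rank(pH) − rank(height): 3, -2, -3, -5, 2, 4, -1, 2; Σd² = 72
ρ = 1 − 6Σd² / [n(n²−1)] = 1 − 6×72 / (8×63) = 1 − 432/504 ≈ 0.143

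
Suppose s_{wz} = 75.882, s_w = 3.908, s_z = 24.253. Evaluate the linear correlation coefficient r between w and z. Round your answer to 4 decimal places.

0.8006

r = Cov(w,z) / (s_w · s_z) = 75.882 / (3.908 × 24.253)
  = 75.882 / 94.7807 ≈ 0.8006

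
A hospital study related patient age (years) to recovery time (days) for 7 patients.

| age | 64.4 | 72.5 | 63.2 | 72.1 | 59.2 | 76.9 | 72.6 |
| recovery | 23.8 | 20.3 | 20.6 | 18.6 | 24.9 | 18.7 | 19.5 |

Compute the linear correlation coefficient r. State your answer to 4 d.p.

-0.8620

n = 7, Σx = 480.9, Σy = 146.4, Σx² = 33285.27, Σy² = 3098.8, Σxy = 9975.26
nΣxy − ΣxΣy = 69826.82 − 70403.76 = -576.94
nΣx² − (Σx)² = 232996.89 − 231264.81 = 1732.08; nΣy² − (Σy)² = 21691.6 − 21432.96 = 258.64
r = -576.94 / √(1732.08 × 258.64) = -576.94 / 669.3169 ≈ -0.8620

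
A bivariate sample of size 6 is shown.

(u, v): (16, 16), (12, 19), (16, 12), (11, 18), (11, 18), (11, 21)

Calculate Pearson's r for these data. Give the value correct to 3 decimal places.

-0.829

n = 6, Σu = 77, Σv = 104, Σu² = 1019, Σv² = 1850, Σuv = 1303
nΣuv − ΣuΣv = 7818 − 8008 = -190
nΣu² − (Σu)² = 6114 − 5929 = 185; nΣv² − (Σv)² = 11100 − 10816 = 284
r = -190 / √(185 × 284) = -190 / 229.2161 ≈ -0.829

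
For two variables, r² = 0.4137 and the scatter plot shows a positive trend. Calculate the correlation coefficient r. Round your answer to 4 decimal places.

0.6432

|r| = √0.4137 = 0.6432
The association is positive, so r = 0.6432.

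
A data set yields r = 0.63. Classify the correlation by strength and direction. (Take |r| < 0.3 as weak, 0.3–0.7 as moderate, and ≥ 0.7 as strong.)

moderate positive

r = 0.63 > 0 so the relationship is positive.
|r| = 0.63, which falls in the moderate range.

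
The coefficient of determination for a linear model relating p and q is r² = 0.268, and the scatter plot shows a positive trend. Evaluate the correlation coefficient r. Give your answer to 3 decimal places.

0.518

|r| = √0.268 = 0.518
The association is positive, so r = 0.518.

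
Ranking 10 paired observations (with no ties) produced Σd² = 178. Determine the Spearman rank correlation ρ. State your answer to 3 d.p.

-0.079

ρ = 1 − 6Σd² / [n(n²−1)] = 1 − 6×178 / (10×99)
  = 1 − 1068/990 = 1 − 1.0788 ≈ -0.079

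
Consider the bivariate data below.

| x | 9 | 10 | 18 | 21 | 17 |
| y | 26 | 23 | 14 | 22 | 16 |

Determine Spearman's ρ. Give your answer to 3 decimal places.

Rank x: 1, 2, 4, 5, 3
Rank y: 5, 4, 1, 3, 2
d = rank(x) − rank(y): -4, -2, 3, 2, 1; Σd² = 34
ρ = 1 − 6Σd² / [n(n²−1)] = 1 − 6×34 / (5×24) = 1 − 204/120 ≈ -0.700

-0.700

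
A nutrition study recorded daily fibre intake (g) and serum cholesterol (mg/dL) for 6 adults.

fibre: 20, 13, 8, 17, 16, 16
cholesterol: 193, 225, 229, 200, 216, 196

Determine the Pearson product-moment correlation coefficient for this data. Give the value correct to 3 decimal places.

n = 6, Σx = 90, Σy = 1259, Σx² = 1434, Σy² = 265387, Σxy = 18609
nΣxy − ΣxΣy = 111654 − 113310 = -1656
nΣx² − (Σx)² = 8604 − 8100 = 504; nΣy² − (Σy)² = 1592322 − 1585081 = 7241
r = -1656 / √(504 × 7241) = -1656 / 1910.3570 ≈ -0.867

-0.867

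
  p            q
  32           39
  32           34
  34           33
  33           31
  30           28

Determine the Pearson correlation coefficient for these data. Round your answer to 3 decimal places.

n = 5, Σp = 161, Σq = 165, Σp² = 5193, Σq² = 5511, Σpq = 5321
nΣpq − ΣpΣq = 26605 − 26565 = 40
nΣp² − (Σp)² = 25965 − 25921 = 44; nΣq² − (Σq)² = 27555 − 27225 = 330
r = 40 / √(44 × 330) = 40 / 120.4990 ≈ 0.332

0.332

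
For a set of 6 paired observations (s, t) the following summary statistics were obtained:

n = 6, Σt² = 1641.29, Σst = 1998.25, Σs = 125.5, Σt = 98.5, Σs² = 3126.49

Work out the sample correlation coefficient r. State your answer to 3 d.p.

r = (nΣst − ΣsΣt) / √[(nΣs² − (Σs)²)(nΣt² − (Σt)²)]
Numerator: 6×1998.25 − 125.5×98.5 = -372.25
Denominator: √[(18758.94 − 15750.25)(9847.74 − 9702.25)] = √[3008.69 × 145.49] = 661.6149
r = -372.25 / 661.6149 ≈ -0.563

-0.563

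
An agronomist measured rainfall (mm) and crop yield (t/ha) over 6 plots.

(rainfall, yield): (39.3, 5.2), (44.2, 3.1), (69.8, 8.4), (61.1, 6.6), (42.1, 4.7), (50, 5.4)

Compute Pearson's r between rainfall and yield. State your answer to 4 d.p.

0.8614

n = 6, Σx = 306.5, Σy = 33.4, Σx² = 16375.79, Σy² = 202.02, Σxy = 1798.83
nΣxy − ΣxΣy = 10792.98 − 10237.1 = 555.88
nΣx² − (Σx)² = 98254.74 − 93942.25 = 4312.49; nΣy² − (Σy)² = 1212.12 − 1115.56 = 96.56
r = 555.88 / √(4312.49 × 96.56) = 555.88 / 645.3015 ≈ 0.8614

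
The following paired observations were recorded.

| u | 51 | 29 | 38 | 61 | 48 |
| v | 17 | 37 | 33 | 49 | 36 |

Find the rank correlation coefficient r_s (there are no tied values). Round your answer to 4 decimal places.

0.1000

Rank u: 4, 1, 2, 5, 3
Rank v: 1, 4, 2, 5, 3
d = rank(u) − rank(v): 3, -3, 0, 0, 0; Σd² = 18
ρ = 1 − 6Σd² / [n(n²−1)] = 1 − 6×18 / (5×24) = 1 − 108/120 ≈ 0.1000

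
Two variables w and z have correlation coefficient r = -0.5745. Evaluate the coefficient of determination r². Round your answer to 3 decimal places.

0.330

r² = (-0.5745)² = 0.330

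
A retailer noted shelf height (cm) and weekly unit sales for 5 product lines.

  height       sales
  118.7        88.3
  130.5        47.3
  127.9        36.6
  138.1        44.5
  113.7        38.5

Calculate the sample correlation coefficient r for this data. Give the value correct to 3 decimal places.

n = 5, Σx = 628.9, Σy = 255.2, Σx² = 79477.65, Σy² = 14836.24, Σxy = 31857.9
nΣxy − ΣxΣy = 159289.5 − 160495.28 = -1205.78
nΣx² − (Σx)² = 397388.25 − 395515.21 = 1873.04; nΣy² − (Σy)² = 74181.2 − 65127.04 = 9054.16
r = -1205.78 / √(1873.04 × 9054.16) = -1205.78 / 4118.1068 ≈ -0.293

-0.293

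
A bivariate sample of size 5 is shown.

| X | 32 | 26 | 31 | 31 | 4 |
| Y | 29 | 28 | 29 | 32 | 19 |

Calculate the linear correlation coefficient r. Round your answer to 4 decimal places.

n = 5, ΣX = 124, ΣY = 137, ΣX² = 3638, ΣY² = 3851, ΣXY = 3623
nΣXY − ΣXΣY = 18115 − 16988 = 1127
nΣX² − (ΣX)² = 18190 − 15376 = 2814; nΣY² − (ΣY)² = 19255 − 18769 = 486
r = 1127 / √(2814 × 486) = 1127 / 1169.4460 ≈ 0.9637

0.9637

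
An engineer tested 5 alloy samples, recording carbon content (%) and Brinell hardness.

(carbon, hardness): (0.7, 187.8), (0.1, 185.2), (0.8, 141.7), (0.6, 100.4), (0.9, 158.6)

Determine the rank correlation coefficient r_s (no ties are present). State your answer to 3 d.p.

Rank carbon: 3, 1, 4, 2, 5
Rank hardness: 5, 4, 2, 1, 3
d = rank(carbon) − rank(hardness): -2, -3, 2, 1, 2; Σd² = 22
ρ = 1 − 6Σd² / [n(n²−1)] = 1 − 6×22 / (5×24) = 1 − 132/120 ≈ -0.100

-0.100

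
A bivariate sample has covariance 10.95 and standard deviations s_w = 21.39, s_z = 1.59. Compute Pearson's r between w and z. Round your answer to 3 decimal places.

r = Cov(w,z) / (s_w · s_z) = 10.95 / (21.39 × 1.59)
  = 10.95 / 34.0101 ≈ 0.322

0.322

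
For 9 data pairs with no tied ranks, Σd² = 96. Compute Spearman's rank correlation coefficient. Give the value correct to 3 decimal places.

ρ = 1 − 6Σd² / [n(n²−1)] = 1 − 6×96 / (9×80)
  = 1 − 576/720 = 1 − 0.8000 ≈ 0.200

0.200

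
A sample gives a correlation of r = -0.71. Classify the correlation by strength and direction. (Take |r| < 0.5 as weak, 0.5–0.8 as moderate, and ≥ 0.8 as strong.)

r = -0.71 < 0 so the relationship is negative.
|r| = 0.71, which falls in the moderate range.

moderate negative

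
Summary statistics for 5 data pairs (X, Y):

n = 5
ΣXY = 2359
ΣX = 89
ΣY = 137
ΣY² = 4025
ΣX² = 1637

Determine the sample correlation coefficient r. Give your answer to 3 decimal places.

-0.665

r = (nΣXY − ΣXΣY) / √[(nΣX² − (ΣX)²)(nΣY² − (ΣY)²)]
Numerator: 5×2359 − 89×137 = -398
Denominator: √[(8185 − 7921)(20125 − 18769)] = √[264 × 1356] = 598.3176
r = -398 / 598.3176 ≈ -0.665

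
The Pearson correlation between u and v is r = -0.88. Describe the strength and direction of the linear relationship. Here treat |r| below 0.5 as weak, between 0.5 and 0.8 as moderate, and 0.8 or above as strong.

r = -0.88 < 0 so the relationship is negative.
|r| = 0.88, which falls in the strong range.

strong negative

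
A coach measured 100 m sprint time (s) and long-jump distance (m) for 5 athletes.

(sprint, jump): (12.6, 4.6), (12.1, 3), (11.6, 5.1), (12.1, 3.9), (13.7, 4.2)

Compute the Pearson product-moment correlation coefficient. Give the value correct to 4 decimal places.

n = 5, Σx = 62.1, Σy = 20.8, Σx² = 773.83, Σy² = 89.02, Σxy = 258.15
nΣxy − ΣxΣy = 1290.75 − 1291.68 = -0.93
nΣx² − (Σx)² = 3869.15 − 3856.41 = 12.74; nΣy² − (Σy)² = 445.1 − 432.64 = 12.46
r = -0.93 / √(12.74 × 12.46) = -0.93 / 12.5992 ≈ -0.0738

-0.0738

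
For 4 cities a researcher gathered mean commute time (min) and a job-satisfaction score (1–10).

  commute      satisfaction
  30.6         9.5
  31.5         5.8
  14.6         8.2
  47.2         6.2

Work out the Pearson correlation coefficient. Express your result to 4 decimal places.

-0.4930

n = 4, Σx = 123.9, Σy = 29.7, Σx² = 4369.61, Σy² = 229.57, Σxy = 885.76
nΣxy − ΣxΣy = 3543.04 − 3679.83 = -136.79
nΣx² − (Σx)² = 17478.44 − 15351.21 = 2127.23; nΣy² − (Σy)² = 918.28 − 882.09 = 36.19
r = -136.79 / √(2127.23 × 36.19) = -136.79 / 277.4607 ≈ -0.4930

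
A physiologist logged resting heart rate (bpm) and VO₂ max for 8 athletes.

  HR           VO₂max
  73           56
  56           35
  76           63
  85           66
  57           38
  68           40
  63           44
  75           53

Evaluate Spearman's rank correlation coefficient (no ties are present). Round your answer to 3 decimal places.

0.952

Rank HR: 5, 1, 7, 8, 2, 4, 3, 6
Rank VO₂max: 6, 1, 7, 8, 2, 3, 4, 5
d = rank(HR) − rank(VO₂max): -1, 0, 0, 0, 0, 1, -1, 1; Σd² = 4
ρ = 1 − 6Σd² / [n(n²−1)] = 1 − 6×4 / (8×63) = 1 − 24/504 ≈ 0.952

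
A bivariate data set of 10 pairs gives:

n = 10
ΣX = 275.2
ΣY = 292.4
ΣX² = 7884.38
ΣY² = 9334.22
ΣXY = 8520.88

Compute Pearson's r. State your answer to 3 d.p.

0.960

r = (nΣXY − ΣXΣY) / √[(nΣX² − (ΣX)²)(nΣY² − (ΣY)²)]
Numerator: 10×8520.88 − 275.2×292.4 = 4740.32
Denominator: √[(78843.8 − 75735.04)(93342.2 − 85497.76)] = √[3108.76 × 7844.44] = 4938.2670
r = 4740.32 / 4938.2670 ≈ 0.960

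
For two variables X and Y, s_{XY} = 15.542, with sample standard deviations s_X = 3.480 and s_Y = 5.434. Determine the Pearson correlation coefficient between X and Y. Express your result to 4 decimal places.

r = Cov(X,Y) / (s_X · s_Y) = 15.542 / (3.480 × 5.434)
  = 15.542 / 18.9103 ≈ 0.8219

0.8219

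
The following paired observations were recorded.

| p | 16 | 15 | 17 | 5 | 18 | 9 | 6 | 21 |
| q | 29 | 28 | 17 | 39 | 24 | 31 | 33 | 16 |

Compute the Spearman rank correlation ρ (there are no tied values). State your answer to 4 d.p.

-0.9524

Rank p: 5, 4, 6, 1, 7, 3, 2, 8
Rank q: 5, 4, 2, 8, 3, 6, 7, 1
d = rank(p) − rank(q): 0, 0, 4, -7, 4, -3, -5, 7; Σd² = 164
ρ = 1 − 6Σd² / [n(n²−1)] = 1 − 6×164 / (8×63) = 1 − 984/504 ≈ -0.9524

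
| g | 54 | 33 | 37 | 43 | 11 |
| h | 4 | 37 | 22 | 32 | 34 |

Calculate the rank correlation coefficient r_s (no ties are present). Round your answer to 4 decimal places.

Rank g: 5, 2, 3, 4, 1
Rank h: 1, 5, 2, 3, 4
d = rank(g) − rank(h): 4, -3, 1, 1, -3; Σd² = 36
ρ = 1 − 6Σd² / [n(n²−1)] = 1 − 6×36 / (5×24) = 1 − 216/120 ≈ -0.8000

-0.8000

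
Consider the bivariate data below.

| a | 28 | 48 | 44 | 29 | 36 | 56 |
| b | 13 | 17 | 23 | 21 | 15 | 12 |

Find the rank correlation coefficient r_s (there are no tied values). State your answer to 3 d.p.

Rank a: 1, 5, 4, 2, 3, 6
Rank b: 2, 4, 6, 5, 3, 1
d = rank(a) − rank(b): -1, 1, -2, -3, 0, 5; Σd² = 40
ρ = 1 − 6Σd² / [n(n²−1)] = 1 − 6×40 / (6×35) = 1 − 240/210 ≈ -0.143

-0.143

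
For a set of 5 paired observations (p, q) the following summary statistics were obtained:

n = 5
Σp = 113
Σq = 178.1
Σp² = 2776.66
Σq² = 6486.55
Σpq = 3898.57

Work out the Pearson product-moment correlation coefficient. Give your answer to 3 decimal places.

-0.709

r = (nΣpq − ΣpΣq) / √[(nΣp² − (Σp)²)(nΣq² − (Σq)²)]
Numerator: 5×3898.57 − 113×178.1 = -632.45
Denominator: √[(13883.3 − 12769)(32432.75 − 31719.61)] = √[1114.3 × 713.14] = 891.4325
r = -632.45 / 891.4325 ≈ -0.709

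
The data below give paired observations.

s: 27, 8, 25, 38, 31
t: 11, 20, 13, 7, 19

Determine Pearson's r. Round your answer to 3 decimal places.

-0.694

n = 5, Σs = 129, Σt = 70, Σs² = 3823, Σt² = 1100, Σst = 1637
nΣst − ΣsΣt = 8185 − 9030 = -845
nΣs² − (Σs)² = 19115 − 16641 = 2474; nΣt² − (Σt)² = 5500 − 4900 = 600
r = -845 / √(2474 × 600) = -845 / 1218.3596 ≈ -0.694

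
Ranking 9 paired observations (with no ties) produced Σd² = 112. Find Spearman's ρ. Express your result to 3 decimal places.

0.067

ρ = 1 − 6Σd² / [n(n²−1)] = 1 − 6×112 / (9×80)
  = 1 − 672/720 = 1 − 0.9333 ≈ 0.067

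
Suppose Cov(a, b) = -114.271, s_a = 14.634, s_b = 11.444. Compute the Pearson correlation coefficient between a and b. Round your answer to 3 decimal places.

-0.682

r = Cov(a,b) / (s_a · s_b) = -114.271 / (14.634 × 11.444)
  = -114.271 / 167.4715 ≈ -0.682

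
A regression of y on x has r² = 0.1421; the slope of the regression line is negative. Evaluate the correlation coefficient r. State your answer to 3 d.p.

|r| = √0.1421 = 0.377
The association is negative, so r = −0.377.

-0.377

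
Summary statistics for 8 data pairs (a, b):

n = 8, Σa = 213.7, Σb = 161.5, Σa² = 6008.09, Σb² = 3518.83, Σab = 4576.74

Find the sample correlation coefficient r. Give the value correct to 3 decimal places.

r = (nΣab − ΣaΣb) / √[(nΣa² − (Σa)²)(nΣb² − (Σb)²)]
Numerator: 8×4576.74 − 213.7×161.5 = 2101.37
Denominator: √[(48064.72 − 45667.69)(28150.64 − 26082.25)] = √[2397.03 × 2068.39] = 2226.6551
r = 2101.37 / 2226.6551 ≈ 0.944

0.944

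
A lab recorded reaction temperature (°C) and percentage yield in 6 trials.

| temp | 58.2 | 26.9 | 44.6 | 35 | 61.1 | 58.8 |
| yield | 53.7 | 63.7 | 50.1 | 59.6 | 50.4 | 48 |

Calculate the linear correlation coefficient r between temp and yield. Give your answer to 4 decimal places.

-0.8627

n = 6, Σx = 284.6, Σy = 325.5, Σx² = 14515.66, Σy² = 17847.71, Σxy = 15061.17
nΣxy − ΣxΣy = 90367.02 − 92637.3 = -2270.28
nΣx² − (Σx)² = 87093.96 − 80997.16 = 6096.8; nΣy² − (Σy)² = 107086.26 − 105950.25 = 1136.01
r = -2270.28 / √(6096.8 × 1136.01) = -2270.28 / 2631.7344 ≈ -0.8627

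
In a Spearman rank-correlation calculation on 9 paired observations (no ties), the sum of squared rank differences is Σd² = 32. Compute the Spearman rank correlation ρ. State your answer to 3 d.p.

ρ = 1 − 6Σd² / [n(n²−1)] = 1 − 6×32 / (9×80)
  = 1 − 192/720 = 1 − 0.2667 ≈ 0.733

0.733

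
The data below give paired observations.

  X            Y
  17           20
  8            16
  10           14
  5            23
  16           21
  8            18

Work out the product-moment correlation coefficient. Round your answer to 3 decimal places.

0.104

n = 6, ΣX = 64, ΣY = 112, ΣX² = 798, ΣY² = 2146, ΣXY = 1203
nΣXY − ΣXΣY = 7218 − 7168 = 50
nΣX² − (ΣX)² = 4788 − 4096 = 692; nΣY² − (ΣY)² = 12876 − 12544 = 332
r = 50 / √(692 × 332) = 50 / 479.3162 ≈ 0.104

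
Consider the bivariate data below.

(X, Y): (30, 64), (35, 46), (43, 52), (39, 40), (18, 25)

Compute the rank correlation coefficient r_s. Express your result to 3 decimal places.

0.300

Rank X: 2, 3, 5, 4, 1
Rank Y: 5, 3, 4, 2, 1
d = rank(X) − rank(Y): -3, 0, 1, 2, 0; Σd² = 14
ρ = 1 − 6Σd² / [n(n²−1)] = 1 − 6×14 / (5×24) = 1 − 84/120 ≈ 0.300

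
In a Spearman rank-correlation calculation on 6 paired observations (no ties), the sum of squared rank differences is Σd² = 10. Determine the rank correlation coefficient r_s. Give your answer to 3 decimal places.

0.714

ρ = 1 − 6Σd² / [n(n²−1)] = 1 − 6×10 / (6×35)
  = 1 − 60/210 = 1 − 0.2857 ≈ 0.714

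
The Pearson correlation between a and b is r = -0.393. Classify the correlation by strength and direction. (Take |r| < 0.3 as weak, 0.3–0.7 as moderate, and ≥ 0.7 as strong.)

r = -0.393 < 0 so the relationship is negative.
|r| = 0.393, which falls in the moderate range.

moderate negative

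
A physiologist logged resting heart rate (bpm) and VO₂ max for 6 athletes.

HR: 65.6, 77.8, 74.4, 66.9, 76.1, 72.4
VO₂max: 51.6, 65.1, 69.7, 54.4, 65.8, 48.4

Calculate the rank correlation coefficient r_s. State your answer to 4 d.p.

0.6000

Rank HR: 1, 6, 4, 2, 5, 3
Rank VO₂max: 2, 4, 6, 3, 5, 1
d = rank(HR) − rank(VO₂max): -1, 2, -2, -1, 0, 2; Σd² = 14
ρ = 1 − 6Σd² / [n(n²−1)] = 1 − 6×14 / (6×35) = 1 − 84/210 ≈ 0.6000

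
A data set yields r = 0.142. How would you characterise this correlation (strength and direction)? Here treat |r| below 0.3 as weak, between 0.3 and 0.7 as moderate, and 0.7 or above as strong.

weak positive

r = 0.142 > 0 so the relationship is positive.
|r| = 0.142, which falls in the weak range.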